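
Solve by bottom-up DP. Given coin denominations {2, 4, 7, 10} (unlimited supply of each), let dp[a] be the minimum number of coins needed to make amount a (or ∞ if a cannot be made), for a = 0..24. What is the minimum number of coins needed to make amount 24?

 a  0  1  2  3  4  5  6  7  8  9 10 11 12 13 14 15 16 17 18 19 20 21 22 23 24
dp  0  -  1  -  1  -  2  1  2  2  1  2  2  3  2  3  3  2  3  3  2  3  3  4  3
(- denotes ∞ / unreachable)

3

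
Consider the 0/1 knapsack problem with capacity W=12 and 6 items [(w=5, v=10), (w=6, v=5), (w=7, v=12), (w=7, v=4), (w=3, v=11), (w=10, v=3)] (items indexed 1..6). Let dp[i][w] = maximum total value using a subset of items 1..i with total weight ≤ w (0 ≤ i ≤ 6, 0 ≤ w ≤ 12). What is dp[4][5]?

10

i\w   0   1   2   3   4   5   6   7   8   9  10  11  12
  0   0   0   0   0   0   0   0   0   0   0   0   0   0
  1   0   0   0   0   0  10  10  10  10  10  10  10  10
  2   0   0   0   0   0  10  10  10  10  10  10  15  15
  3   0   0   0   0   0  10  10  12  12  12  12  15  22
  4   0   0   0   0   0  10  10  12  12  12  12  15  22
  5   0   0   0  11  11  11  11  12  21  21  23  23  23
  6   0   0   0  11  11  11  11  12  21  21  23  23  23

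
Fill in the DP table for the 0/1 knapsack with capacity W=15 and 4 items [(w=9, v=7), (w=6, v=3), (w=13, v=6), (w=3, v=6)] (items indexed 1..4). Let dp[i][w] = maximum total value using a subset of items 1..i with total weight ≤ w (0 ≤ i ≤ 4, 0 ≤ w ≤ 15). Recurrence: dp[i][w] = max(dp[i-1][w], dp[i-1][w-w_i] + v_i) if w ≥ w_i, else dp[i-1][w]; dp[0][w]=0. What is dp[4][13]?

13

i\w   0   1   2   3   4   5   6   7   8   9  10  11  12  13  14  15
  0   0   0   0   0   0   0   0   0   0   0   0   0   0   0   0   0
  1   0   0   0   0   0   0   0   0   0   7   7   7   7   7   7   7
  2   0   0   0   0   0   0   3   3   3   7   7   7   7   7   7  10
  3   0   0   0   0   0   0   3   3   3   7   7   7   7   7   7  10
  4   0   0   0   6   6   6   6   6   6   9   9   9  13  13  13  13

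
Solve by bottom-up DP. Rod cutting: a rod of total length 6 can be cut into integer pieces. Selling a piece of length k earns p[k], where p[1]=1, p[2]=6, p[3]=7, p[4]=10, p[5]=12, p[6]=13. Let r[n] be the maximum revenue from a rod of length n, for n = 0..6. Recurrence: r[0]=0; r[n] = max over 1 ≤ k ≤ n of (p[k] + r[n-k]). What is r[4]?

   n    0    1    2    3    4    5    6
r[n]    0    1    6    7   12   13   18

12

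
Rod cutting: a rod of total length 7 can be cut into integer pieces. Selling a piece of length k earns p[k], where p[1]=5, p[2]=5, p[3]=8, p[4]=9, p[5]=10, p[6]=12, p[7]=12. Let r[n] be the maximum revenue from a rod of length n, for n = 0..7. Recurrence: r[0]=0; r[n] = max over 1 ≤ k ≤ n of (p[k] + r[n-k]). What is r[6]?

   n    0    1    2    3    4    5    6    7
r[n]    0    5   10   15   20   25   30   35

30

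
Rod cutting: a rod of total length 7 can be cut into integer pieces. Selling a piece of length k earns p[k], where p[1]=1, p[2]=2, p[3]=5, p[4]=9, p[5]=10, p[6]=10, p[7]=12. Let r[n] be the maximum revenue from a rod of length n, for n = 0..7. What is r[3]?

5

   n    0    1    2    3    4    5    6    7
r[n]    0    1    2    5    9   10   11   14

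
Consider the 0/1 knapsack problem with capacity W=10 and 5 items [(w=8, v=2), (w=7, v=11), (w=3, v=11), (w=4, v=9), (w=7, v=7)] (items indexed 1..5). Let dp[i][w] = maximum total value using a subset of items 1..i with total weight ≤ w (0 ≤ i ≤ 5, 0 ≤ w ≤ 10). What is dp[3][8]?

i\w   0   1   2   3   4   5   6   7   8   9  10
  0   0   0   0   0   0   0   0   0   0   0   0
  1   0   0   0   0   0   0   0   0   2   2   2
  2   0   0   0   0   0   0   0  11  11  11  11
  3   0   0   0  11  11  11  11  11  11  11  22
  4   0   0   0  11  11  11  11  20  20  20  22
  5   0   0   0  11  11  11  11  20  20  20  22

11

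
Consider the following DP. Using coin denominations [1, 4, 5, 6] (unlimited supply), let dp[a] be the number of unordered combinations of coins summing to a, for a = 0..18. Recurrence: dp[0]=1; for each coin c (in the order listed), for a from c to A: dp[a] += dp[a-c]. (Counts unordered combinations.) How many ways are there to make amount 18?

24

after  coin     0     1     2     3     4     5     6     7     8     9    10    11    12    13    14    15    16    17    18
          1     1     1     1     1     1     1     1     1     1     1     1     1     1     1     1     1     1     1     1
          4     1     1     1     1     2     2     2     2     3     3     3     3     4     4     4     4     5     5     5
          5     1     1     1     1     2     3     3     3     4     5     6     6     7     8     9    10    11    12    13
          6     1     1     1     1     2     3     4     4     5     6     8     9    11    12    14    16    19    21    24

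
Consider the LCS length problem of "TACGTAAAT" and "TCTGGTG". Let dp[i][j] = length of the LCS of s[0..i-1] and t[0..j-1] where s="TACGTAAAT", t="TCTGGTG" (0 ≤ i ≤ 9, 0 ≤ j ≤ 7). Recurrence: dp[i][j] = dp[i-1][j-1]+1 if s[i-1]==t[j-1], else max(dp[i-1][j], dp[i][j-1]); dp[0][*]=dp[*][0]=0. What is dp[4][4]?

   ''  T  C  T  G  G  T  G
''  0  0  0  0  0  0  0  0
 T  0  1  1  1  1  1  1  1
 A  0  1  1  1  1  1  1  1
 C  0  1  2  2  2  2  2  2
 G  0  1  2  2  3  3  3  3
 T  0  1  2  3  3  3  4  4
 A  0  1  2  3  3  3  4  4
 A  0  1  2  3  3  3  4  4
 A  0  1  2  3  3  3  4  4
 T  0  1  2  3  3  3  4  4

3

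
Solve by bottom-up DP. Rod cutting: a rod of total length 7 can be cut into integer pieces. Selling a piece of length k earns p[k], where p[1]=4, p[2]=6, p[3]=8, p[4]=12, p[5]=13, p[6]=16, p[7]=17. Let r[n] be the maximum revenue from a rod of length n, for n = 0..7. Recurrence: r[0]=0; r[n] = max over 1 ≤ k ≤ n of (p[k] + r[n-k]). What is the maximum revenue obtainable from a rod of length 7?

   n    0    1    2    3    4    5    6    7
r[n]    0    4    8   12   16   20   24   28

28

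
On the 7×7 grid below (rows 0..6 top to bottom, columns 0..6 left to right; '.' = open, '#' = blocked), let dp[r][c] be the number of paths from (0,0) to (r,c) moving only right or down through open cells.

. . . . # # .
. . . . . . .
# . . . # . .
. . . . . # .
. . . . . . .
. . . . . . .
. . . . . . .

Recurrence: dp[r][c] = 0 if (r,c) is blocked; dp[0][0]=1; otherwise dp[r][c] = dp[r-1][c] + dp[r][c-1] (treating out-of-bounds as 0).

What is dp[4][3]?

r\c   0   1   2   3   4   5   6
  0   1   1   1   1   0   0   0
  1   1   2   3   4   4   4   4
  2   0   2   5   9   0   4   8
  3   0   2   7  16  16   0   8
  4   0   2   9  25  41  41  49
  5   0   2  11  36  77 118 167
  6   0   2  13  49 126 244 411

25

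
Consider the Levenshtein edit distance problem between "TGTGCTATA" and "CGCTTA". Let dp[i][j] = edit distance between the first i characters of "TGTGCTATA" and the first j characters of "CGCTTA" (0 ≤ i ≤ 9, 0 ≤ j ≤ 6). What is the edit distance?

4

   ''  C  G  C  T  T  A
''  0  1  2  3  4  5  6
 T  1  1  2  3  3  4  5
 G  2  2  1  2  3  4  5
 T  3  3  2  2  2  3  4
 G  4  4  3  3  3  3  4
 C  5  4  4  3  4  4  4
 T  6  5  5  4  3  4  5
 A  7  6  6  5  4  4  4
 T  8  7  7  6  5  4  5
 A  9  8  8  7  6  5  4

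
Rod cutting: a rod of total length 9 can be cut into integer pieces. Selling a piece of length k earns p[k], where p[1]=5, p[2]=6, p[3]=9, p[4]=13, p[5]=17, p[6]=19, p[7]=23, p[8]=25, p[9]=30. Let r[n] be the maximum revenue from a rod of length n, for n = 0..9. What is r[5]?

25

   n    0    1    2    3    4    5    6    7    8    9
r[n]    0    5   10   15   20   25   30   35   40   45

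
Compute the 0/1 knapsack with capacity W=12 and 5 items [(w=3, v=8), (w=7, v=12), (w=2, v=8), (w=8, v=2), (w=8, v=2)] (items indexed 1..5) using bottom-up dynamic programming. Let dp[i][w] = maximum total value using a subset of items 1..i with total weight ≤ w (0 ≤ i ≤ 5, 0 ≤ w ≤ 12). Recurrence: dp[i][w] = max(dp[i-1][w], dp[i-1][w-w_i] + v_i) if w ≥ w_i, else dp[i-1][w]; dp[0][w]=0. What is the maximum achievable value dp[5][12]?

i\w   0   1   2   3   4   5   6   7   8   9  10  11  12
  0   0   0   0   0   0   0   0   0   0   0   0   0   0
  1   0   0   0   8   8   8   8   8   8   8   8   8   8
  2   0   0   0   8   8   8   8  12  12  12  20  20  20
  3   0   0   8   8   8  16  16  16  16  20  20  20  28
  4   0   0   8   8   8  16  16  16  16  20  20  20  28
  5   0   0   8   8   8  16  16  16  16  20  20  20  28

28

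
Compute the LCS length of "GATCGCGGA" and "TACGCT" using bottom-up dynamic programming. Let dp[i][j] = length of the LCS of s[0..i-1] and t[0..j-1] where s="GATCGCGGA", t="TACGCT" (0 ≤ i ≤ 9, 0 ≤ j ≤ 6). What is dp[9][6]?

4

   ''  T  A  C  G  C  T
''  0  0  0  0  0  0  0
 G  0  0  0  0  1  1  1
 A  0  0  1  1  1  1  1
 T  0  1  1  1  1  1  2
 C  0  1  1  2  2  2  2
 G  0  1  1  2  3  3  3
 C  0  1  1  2  3  4  4
 G  0  1  1  2  3  4  4
 G  0  1  1  2  3  4  4
 A  0  1  2  2  3  4  4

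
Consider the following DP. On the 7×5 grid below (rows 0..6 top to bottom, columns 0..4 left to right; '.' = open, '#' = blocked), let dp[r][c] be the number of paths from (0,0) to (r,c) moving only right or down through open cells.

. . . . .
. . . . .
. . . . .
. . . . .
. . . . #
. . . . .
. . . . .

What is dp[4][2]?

r\c   0   1   2   3   4
  0   1   1   1   1   1
  1   1   2   3   4   5
  2   1   3   6  10  15
  3   1   4  10  20  35
  4   1   5  15  35   0
  5   1   6  21  56  56
  6   1   7  28  84 140

15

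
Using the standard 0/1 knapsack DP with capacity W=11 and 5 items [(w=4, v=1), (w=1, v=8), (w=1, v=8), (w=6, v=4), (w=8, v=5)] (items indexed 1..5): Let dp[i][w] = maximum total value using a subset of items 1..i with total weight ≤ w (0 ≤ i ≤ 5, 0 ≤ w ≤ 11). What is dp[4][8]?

20

i\w   0   1   2   3   4   5   6   7   8   9  10  11
  0   0   0   0   0   0   0   0   0   0   0   0   0
  1   0   0   0   0   1   1   1   1   1   1   1   1
  2   0   8   8   8   8   9   9   9   9   9   9   9
  3   0   8  16  16  16  16  17  17  17  17  17  17
  4   0   8  16  16  16  16  17  17  20  20  20  20
  5   0   8  16  16  16  16  17  17  20  20  21  21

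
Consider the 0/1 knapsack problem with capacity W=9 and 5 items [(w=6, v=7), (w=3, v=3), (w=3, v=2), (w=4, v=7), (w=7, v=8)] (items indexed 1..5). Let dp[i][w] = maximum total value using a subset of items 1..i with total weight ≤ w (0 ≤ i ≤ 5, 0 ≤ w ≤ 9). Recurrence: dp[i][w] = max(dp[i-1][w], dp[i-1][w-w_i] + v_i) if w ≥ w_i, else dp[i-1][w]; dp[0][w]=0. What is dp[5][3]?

i\w   0   1   2   3   4   5   6   7   8   9
  0   0   0   0   0   0   0   0   0   0   0
  1   0   0   0   0   0   0   7   7   7   7
  2   0   0   0   3   3   3   7   7   7  10
  3   0   0   0   3   3   3   7   7   7  10
  4   0   0   0   3   7   7   7  10  10  10
  5   0   0   0   3   7   7   7  10  10  10

3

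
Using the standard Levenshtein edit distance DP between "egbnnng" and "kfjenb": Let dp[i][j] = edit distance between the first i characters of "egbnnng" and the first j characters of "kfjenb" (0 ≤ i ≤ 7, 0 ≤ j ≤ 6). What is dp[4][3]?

   ''  k  f  j  e  n  b
''  0  1  2  3  4  5  6
 e  1  1  2  3  3  4  5
 g  2  2  2  3  4  4  5
 b  3  3  3  3  4  5  4
 n  4  4  4  4  4  4  5
 n  5  5  5  5  5  4  5
 n  6  6  6  6  6  5  5
 g  7  7  7  7  7  6  6

4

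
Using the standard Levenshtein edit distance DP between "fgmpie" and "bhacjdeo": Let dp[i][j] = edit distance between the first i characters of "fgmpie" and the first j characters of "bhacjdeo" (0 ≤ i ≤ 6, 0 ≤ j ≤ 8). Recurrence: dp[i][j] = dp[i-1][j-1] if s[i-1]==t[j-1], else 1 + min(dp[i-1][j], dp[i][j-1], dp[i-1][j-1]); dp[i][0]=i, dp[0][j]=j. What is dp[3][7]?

   ''  b  h  a  c  j  d  e  o
''  0  1  2  3  4  5  6  7  8
 f  1  1  2  3  4  5  6  7  8
 g  2  2  2  3  4  5  6  7  8
 m  3  3  3  3  4  5  6  7  8
 p  4  4  4  4  4  5  6  7  8
 i  5  5  5  5  5  5  6  7  8
 e  6  6  6  6  6  6  6  6  7

7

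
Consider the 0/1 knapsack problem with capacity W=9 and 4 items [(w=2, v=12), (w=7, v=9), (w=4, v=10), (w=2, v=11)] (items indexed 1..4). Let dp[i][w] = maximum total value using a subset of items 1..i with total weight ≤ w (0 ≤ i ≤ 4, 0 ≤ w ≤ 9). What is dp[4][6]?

i\w   0   1   2   3   4   5   6   7   8   9
  0   0   0   0   0   0   0   0   0   0   0
  1   0   0  12  12  12  12  12  12  12  12
  2   0   0  12  12  12  12  12  12  12  21
  3   0   0  12  12  12  12  22  22  22  22
  4   0   0  12  12  23  23  23  23  33  33

23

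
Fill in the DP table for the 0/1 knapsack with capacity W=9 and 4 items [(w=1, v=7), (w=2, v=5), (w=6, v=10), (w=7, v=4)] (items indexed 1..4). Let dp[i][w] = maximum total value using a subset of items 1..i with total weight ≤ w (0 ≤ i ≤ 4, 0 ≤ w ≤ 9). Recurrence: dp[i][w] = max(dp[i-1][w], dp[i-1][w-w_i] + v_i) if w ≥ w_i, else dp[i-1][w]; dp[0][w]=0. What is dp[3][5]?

12

i\w   0   1   2   3   4   5   6   7   8   9
  0   0   0   0   0   0   0   0   0   0   0
  1   0   7   7   7   7   7   7   7   7   7
  2   0   7   7  12  12  12  12  12  12  12
  3   0   7   7  12  12  12  12  17  17  22
  4   0   7   7  12  12  12  12  17  17  22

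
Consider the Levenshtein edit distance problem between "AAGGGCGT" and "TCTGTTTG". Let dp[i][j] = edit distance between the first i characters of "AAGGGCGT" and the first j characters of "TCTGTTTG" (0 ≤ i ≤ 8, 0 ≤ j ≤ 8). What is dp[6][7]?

6

   ''  T  C  T  G  T  T  T  G
''  0  1  2  3  4  5  6  7  8
 A  1  1  2  3  4  5  6  7  8
 A  2  2  2  3  4  5  6  7  8
 G  3  3  3  3  3  4  5  6  7
 G  4  4  4  4  3  4  5  6  6
 G  5  5  5  5  4  4  5  6  6
 C  6  6  5  6  5  5  5  6  7
 G  7  7  6  6  6  6  6  6  6
 T  8  7  7  6  7  6  6  6  7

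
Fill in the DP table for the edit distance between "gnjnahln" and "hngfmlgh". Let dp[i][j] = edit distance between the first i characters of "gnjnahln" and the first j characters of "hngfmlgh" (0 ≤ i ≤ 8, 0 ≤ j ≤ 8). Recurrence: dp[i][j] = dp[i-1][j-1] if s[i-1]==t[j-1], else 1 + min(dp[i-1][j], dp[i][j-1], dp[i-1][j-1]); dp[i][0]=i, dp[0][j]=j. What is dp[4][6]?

   ''  h  n  g  f  m  l  g  h
''  0  1  2  3  4  5  6  7  8
 g  1  1  2  2  3  4  5  6  7
 n  2  2  1  2  3  4  5  6  7
 j  3  3  2  2  3  4  5  6  7
 n  4  4  3  3  3  4  5  6  7
 a  5  5  4  4  4  4  5  6  7
 h  6  5  5  5  5  5  5  6  6
 l  7  6  6  6  6  6  5  6  7
 n  8  7  6  7  7  7  6  6  7

5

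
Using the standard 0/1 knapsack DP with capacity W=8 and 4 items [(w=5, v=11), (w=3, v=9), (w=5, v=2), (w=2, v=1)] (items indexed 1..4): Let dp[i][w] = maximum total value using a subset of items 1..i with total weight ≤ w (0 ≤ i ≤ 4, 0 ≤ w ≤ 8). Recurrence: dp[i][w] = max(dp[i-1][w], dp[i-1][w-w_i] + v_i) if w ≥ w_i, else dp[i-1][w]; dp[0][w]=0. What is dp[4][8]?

i\w   0   1   2   3   4   5   6   7   8
  0   0   0   0   0   0   0   0   0   0
  1   0   0   0   0   0  11  11  11  11
  2   0   0   0   9   9  11  11  11  20
  3   0   0   0   9   9  11  11  11  20
  4   0   0   1   9   9  11  11  12  20

20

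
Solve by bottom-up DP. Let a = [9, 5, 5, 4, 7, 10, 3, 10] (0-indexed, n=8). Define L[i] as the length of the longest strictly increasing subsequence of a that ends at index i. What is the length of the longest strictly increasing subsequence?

3

   i    0    1    2    3    4    5    6    7
a[i]    9    5    5    4    7   10    3   10
L[i]    1    1    1    1    2    3    1    3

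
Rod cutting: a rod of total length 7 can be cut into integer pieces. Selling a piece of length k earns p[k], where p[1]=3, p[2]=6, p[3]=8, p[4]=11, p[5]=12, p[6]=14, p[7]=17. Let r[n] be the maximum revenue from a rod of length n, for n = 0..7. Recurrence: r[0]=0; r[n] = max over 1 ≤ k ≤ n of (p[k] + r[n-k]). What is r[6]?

   n    0    1    2    3    4    5    6    7
r[n]    0    3    6    9   12   15   18   21

18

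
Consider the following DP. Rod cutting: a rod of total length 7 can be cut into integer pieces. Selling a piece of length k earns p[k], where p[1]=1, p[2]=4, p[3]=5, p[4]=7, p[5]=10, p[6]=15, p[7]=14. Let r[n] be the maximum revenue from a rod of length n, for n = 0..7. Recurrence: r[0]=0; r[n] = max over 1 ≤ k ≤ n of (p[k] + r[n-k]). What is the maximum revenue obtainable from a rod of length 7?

16

   n    0    1    2    3    4    5    6    7
r[n]    0    1    4    5    8   10   15   16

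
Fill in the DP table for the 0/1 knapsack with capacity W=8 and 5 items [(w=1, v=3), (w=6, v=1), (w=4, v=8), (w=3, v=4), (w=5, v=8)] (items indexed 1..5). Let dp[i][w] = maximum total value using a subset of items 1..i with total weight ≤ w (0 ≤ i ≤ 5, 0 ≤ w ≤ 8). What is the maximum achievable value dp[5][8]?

15

i\w   0   1   2   3   4   5   6   7   8
  0   0   0   0   0   0   0   0   0   0
  1   0   3   3   3   3   3   3   3   3
  2   0   3   3   3   3   3   3   4   4
  3   0   3   3   3   8  11  11  11  11
  4   0   3   3   4   8  11  11  12  15
  5   0   3   3   4   8  11  11  12  15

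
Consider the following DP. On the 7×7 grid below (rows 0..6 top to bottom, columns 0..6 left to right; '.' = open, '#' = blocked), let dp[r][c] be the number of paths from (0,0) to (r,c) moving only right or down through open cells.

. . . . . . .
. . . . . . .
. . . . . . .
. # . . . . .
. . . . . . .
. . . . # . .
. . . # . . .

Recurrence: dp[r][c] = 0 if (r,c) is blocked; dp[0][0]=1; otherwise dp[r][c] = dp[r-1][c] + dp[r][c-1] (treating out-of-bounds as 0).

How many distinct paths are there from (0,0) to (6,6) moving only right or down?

r\c   0   1   2   3   4   5   6
  0   1   1   1   1   1   1   1
  1   1   2   3   4   5   6   7
  2   1   3   6  10  15  21  28
  3   1   0   6  16  31  52  80
  4   1   1   7  23  54 106 186
  5   1   2   9  32   0 106 292
  6   1   3  12   0   0 106 398

398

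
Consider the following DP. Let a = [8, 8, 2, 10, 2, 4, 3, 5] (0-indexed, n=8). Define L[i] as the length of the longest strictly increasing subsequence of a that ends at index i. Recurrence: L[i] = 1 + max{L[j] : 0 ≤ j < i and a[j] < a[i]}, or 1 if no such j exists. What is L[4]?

1

   i    0    1    2    3    4    5    6    7
a[i]    8    8    2   10    2    4    3    5
L[i]    1    1    1    2    1    2    2    3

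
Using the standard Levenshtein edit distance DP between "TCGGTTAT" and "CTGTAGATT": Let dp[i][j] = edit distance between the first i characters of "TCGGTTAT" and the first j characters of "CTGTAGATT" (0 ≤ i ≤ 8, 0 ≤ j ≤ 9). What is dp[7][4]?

   ''  C  T  G  T  A  G  A  T  T
''  0  1  2  3  4  5  6  7  8  9
 T  1  1  1  2  3  4  5  6  7  8
 C  2  1  2  2  3  4  5  6  7  8
 G  3  2  2  2  3  4  4  5  6  7
 G  4  3  3  2  3  4  4  5  6  7
 T  5  4  3  3  2  3  4  5  5  6
 T  6  5  4  4  3  3  4  5  5  5
 A  7  6  5  5  4  3  4  4  5  6
 T  8  7  6  6  5  4  4  5  4  5

4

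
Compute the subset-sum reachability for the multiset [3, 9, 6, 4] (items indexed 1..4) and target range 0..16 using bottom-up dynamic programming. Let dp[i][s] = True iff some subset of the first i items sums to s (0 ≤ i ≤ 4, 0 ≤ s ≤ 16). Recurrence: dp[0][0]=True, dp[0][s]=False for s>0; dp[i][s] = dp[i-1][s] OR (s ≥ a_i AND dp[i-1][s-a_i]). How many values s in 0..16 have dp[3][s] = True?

i\s   0   1   2   3   4   5   6   7   8   9  10  11  12  13  14  15  16
  0   T   F   F   F   F   F   F   F   F   F   F   F   F   F   F   F   F
  1   T   F   F   T   F   F   F   F   F   F   F   F   F   F   F   F   F
  2   T   F   F   T   F   F   F   F   F   T   F   F   T   F   F   F   F
  3   T   F   F   T   F   F   T   F   F   T   F   F   T   F   F   T   F
  4   T   F   F   T   T   F   T   T   F   T   T   F   T   T   F   T   T

6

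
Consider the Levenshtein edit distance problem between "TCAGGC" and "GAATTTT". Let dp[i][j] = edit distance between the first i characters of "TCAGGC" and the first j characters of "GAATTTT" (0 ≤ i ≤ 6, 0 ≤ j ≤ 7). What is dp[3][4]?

   ''  G  A  A  T  T  T  T
''  0  1  2  3  4  5  6  7
 T  1  1  2  3  3  4  5  6
 C  2  2  2  3  4  4  5  6
 A  3  3  2  2  3  4  5  6
 G  4  3  3  3  3  4  5  6
 G  5  4  4  4  4  4  5  6
 C  6  5  5  5  5  5  5  6

3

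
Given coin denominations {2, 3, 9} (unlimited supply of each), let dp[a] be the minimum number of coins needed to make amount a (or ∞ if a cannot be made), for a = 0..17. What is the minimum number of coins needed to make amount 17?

 a  0  1  2  3  4  5  6  7  8  9 10 11 12 13 14 15 16 17
dp  0  -  1  1  2  2  2  3  3  1  4  2  2  3  3  3  4  4
(- denotes ∞ / unreachable)

4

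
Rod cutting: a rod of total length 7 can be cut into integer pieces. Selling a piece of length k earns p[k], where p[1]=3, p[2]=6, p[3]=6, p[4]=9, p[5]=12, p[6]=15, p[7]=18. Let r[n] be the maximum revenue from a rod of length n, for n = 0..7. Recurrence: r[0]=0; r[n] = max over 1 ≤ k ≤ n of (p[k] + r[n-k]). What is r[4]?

12

   n    0    1    2    3    4    5    6    7
r[n]    0    3    6    9   12   15   18   21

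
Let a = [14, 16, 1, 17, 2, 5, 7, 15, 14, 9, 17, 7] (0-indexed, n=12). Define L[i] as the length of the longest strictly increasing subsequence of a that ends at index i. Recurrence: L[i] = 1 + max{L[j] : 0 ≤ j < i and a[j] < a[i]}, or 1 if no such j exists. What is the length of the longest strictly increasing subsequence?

   i    0    1    2    3    4    5    6    7    8    9   10   11
a[i]   14   16    1   17    2    5    7   15   14    9   17    7
L[i]    1    2    1    3    2    3    4    5    5    5    6    4

6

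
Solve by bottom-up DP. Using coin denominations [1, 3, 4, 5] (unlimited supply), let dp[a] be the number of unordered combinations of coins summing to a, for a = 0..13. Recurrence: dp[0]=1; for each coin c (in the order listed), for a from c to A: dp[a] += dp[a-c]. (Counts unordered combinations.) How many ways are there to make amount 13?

20

after  coin     0     1     2     3     4     5     6     7     8     9    10    11    12    13
          1     1     1     1     1     1     1     1     1     1     1     1     1     1     1
          3     1     1     1     2     2     2     3     3     3     4     4     4     5     5
          4     1     1     1     2     3     3     4     5     6     7     8     9    11    12
          5     1     1     1     2     3     4     5     6     8    10    12    14    17    20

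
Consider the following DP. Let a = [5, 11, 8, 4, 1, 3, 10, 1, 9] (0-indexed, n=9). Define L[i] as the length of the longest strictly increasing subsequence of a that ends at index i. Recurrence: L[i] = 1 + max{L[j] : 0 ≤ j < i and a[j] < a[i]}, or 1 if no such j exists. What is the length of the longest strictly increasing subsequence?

   i    0    1    2    3    4    5    6    7    8
a[i]    5   11    8    4    1    3   10    1    9
L[i]    1    2    2    1    1    2    3    1    3

3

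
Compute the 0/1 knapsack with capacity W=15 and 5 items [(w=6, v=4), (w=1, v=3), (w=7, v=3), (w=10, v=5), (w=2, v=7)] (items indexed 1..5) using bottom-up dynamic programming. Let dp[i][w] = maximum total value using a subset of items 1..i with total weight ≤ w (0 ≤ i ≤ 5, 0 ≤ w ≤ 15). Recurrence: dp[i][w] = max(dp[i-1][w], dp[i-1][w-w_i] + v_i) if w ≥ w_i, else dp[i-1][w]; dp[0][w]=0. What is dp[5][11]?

14

i\w   0   1   2   3   4   5   6   7   8   9  10  11  12  13  14  15
  0   0   0   0   0   0   0   0   0   0   0   0   0   0   0   0   0
  1   0   0   0   0   0   0   4   4   4   4   4   4   4   4   4   4
  2   0   3   3   3   3   3   4   7   7   7   7   7   7   7   7   7
  3   0   3   3   3   3   3   4   7   7   7   7   7   7   7  10  10
  4   0   3   3   3   3   3   4   7   7   7   7   8   8   8  10  10
  5   0   3   7  10  10  10  10  10  11  14  14  14  14  15  15  15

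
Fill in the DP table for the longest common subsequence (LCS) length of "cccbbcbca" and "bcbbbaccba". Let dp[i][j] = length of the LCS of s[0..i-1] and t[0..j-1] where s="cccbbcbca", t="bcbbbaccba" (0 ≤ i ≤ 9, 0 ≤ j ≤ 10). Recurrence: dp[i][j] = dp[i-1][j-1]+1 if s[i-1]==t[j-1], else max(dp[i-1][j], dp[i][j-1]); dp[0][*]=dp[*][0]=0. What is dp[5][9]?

   ''  b  c  b  b  b  a  c  c  b  a
''  0  0  0  0  0  0  0  0  0  0  0
 c  0  0  1  1  1  1  1  1  1  1  1
 c  0  0  1  1  1  1  1  2  2  2  2
 c  0  0  1  1  1  1  1  2  3  3  3
 b  0  1  1  2  2  2  2  2  3  4  4
 b  0  1  1  2  3  3  3  3  3  4  4
 c  0  1  2  2  3  3  3  4  4  4  4
 b  0  1  2  3  3  4  4  4  4  5  5
 c  0  1  2  3  3  4  4  5  5  5  5
 a  0  1  2  3  3  4  5  5  5  5  6

4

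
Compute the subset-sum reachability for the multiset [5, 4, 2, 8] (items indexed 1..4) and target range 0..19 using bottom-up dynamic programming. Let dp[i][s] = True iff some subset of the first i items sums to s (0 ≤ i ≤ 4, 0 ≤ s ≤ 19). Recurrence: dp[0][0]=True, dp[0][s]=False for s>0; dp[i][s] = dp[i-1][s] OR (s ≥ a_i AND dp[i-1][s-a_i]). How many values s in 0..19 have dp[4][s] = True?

i\s   0   1   2   3   4   5   6   7   8   9  10  11  12  13  14  15  16  17  18  19
  0   T   F   F   F   F   F   F   F   F   F   F   F   F   F   F   F   F   F   F   F
  1   T   F   F   F   F   T   F   F   F   F   F   F   F   F   F   F   F   F   F   F
  2   T   F   F   F   T   T   F   F   F   T   F   F   F   F   F   F   F   F   F   F
  3   T   F   T   F   T   T   T   T   F   T   F   T   F   F   F   F   F   F   F   F
  4   T   F   T   F   T   T   T   T   T   T   T   T   T   T   T   T   F   T   F   T

16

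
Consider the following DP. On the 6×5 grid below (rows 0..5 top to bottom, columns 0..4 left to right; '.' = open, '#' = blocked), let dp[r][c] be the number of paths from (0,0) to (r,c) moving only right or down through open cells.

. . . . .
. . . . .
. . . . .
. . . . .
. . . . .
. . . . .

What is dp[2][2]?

r\c   0   1   2   3   4
  0   1   1   1   1   1
  1   1   2   3   4   5
  2   1   3   6  10  15
  3   1   4  10  20  35
  4   1   5  15  35  70
  5   1   6  21  56 126

6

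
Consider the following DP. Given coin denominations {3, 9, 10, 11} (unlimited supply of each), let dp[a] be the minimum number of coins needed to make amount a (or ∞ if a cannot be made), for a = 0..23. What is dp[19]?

2

 a  0  1  2  3  4  5  6  7  8  9 10 11 12 13 14 15 16 17 18 19 20 21 22 23
dp  0  -  -  1  -  -  2  -  -  1  1  1  2  2  2  3  3  3  2  2  2  2  2  3
(- denotes ∞ / unreachable)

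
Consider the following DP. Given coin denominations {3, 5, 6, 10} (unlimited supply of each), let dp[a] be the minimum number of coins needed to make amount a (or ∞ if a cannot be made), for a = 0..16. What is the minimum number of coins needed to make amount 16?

 a  0  1  2  3  4  5  6  7  8  9 10 11 12 13 14 15 16
dp  0  -  -  1  -  1  1  -  2  2  1  2  2  2  3  2  2
(- denotes ∞ / unreachable)

2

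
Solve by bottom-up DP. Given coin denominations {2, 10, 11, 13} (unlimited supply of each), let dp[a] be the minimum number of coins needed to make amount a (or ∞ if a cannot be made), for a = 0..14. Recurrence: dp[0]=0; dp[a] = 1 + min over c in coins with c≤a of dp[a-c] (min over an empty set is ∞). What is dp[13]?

 a  0  1  2  3  4  5  6  7  8  9 10 11 12 13 14
dp  0  -  1  -  2  -  3  -  4  -  1  1  2  1  3
(- denotes ∞ / unreachable)

1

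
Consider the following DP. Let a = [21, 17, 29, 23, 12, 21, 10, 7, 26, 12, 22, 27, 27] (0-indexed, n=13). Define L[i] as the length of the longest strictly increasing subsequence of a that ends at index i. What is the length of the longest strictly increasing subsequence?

4

   i    0    1    2    3    4    5    6    7    8    9   10   11   12
a[i]   21   17   29   23   12   21   10    7   26   12   22   27   27
L[i]    1    1    2    2    1    2    1    1    3    2    3    4    4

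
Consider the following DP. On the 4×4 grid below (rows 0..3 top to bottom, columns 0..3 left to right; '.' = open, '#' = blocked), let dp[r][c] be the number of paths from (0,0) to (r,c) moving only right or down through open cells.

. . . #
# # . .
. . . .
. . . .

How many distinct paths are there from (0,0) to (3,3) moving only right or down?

3

r\c   0   1   2   3
  0   1   1   1   0
  1   0   0   1   1
  2   0   0   1   2
  3   0   0   1   3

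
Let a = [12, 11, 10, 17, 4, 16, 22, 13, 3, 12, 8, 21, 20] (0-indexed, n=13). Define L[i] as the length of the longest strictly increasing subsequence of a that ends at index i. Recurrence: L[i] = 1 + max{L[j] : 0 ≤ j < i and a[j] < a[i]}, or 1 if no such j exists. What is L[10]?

2

   i    0    1    2    3    4    5    6    7    8    9   10   11   12
a[i]   12   11   10   17    4   16   22   13    3   12    8   21   20
L[i]    1    1    1    2    1    2    3    2    1    2    2    3    3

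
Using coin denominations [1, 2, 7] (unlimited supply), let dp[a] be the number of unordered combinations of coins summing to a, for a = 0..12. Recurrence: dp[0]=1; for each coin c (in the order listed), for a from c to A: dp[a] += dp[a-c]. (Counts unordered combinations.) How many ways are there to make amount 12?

after  coin     0     1     2     3     4     5     6     7     8     9    10    11    12
          1     1     1     1     1     1     1     1     1     1     1     1     1     1
          2     1     1     2     2     3     3     4     4     5     5     6     6     7
          7     1     1     2     2     3     3     4     5     6     7     8     9    10

10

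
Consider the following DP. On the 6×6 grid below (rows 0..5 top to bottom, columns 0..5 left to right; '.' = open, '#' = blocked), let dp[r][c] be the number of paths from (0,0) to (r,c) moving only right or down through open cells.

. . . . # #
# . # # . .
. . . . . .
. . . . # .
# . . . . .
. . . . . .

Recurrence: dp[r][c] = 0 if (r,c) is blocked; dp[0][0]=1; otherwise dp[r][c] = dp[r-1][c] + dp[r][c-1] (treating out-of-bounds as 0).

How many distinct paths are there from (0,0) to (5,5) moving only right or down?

r\c   0   1   2   3   4   5
  0   1   1   1   1   0   0
  1   0   1   0   0   0   0
  2   0   1   1   1   1   1
  3   0   1   2   3   0   1
  4   0   1   3   6   6   7
  5   0   1   4  10  16  23

23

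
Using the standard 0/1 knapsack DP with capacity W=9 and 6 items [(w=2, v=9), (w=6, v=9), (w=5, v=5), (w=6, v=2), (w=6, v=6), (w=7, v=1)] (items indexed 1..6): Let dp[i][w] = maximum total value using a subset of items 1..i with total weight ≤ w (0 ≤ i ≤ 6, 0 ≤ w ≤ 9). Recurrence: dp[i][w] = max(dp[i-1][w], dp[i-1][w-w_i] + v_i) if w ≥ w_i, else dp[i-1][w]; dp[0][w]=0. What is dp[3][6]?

9

i\w   0   1   2   3   4   5   6   7   8   9
  0   0   0   0   0   0   0   0   0   0   0
  1   0   0   9   9   9   9   9   9   9   9
  2   0   0   9   9   9   9   9   9  18  18
  3   0   0   9   9   9   9   9  14  18  18
  4   0   0   9   9   9   9   9  14  18  18
  5   0   0   9   9   9   9   9  14  18  18
  6   0   0   9   9   9   9   9  14  18  18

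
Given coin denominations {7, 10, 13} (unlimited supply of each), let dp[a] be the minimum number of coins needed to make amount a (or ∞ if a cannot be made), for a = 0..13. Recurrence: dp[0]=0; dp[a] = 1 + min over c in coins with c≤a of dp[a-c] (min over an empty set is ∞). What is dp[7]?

 a  0  1  2  3  4  5  6  7  8  9 10 11 12 13
dp  0  -  -  -  -  -  -  1  -  -  1  -  -  1
(- denotes ∞ / unreachable)

1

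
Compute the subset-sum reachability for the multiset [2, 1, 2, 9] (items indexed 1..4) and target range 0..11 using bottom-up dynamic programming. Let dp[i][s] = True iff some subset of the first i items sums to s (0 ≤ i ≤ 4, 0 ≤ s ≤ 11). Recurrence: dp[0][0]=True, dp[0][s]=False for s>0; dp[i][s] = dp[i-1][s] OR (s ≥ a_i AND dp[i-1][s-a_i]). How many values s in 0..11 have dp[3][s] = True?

6

i\s   0   1   2   3   4   5   6   7   8   9  10  11
  0   T   F   F   F   F   F   F   F   F   F   F   F
  1   T   F   T   F   F   F   F   F   F   F   F   F
  2   T   T   T   T   F   F   F   F   F   F   F   F
  3   T   T   T   T   T   T   F   F   F   F   F   F
  4   T   T   T   T   T   T   F   F   F   T   T   T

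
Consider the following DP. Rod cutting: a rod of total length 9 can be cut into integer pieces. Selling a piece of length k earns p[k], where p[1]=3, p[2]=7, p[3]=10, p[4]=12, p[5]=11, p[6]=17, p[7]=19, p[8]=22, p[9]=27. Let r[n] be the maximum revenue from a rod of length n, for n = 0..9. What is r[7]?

   n    0    1    2    3    4    5    6    7    8    9
r[n]    0    3    7   10   14   17   21   24   28   31

24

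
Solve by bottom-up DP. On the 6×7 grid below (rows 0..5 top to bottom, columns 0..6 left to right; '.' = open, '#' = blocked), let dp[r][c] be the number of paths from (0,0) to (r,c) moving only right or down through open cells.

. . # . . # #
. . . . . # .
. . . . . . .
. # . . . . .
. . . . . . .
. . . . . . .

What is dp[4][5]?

69

r\c   0   1   2   3   4   5   6
  0   1   1   0   0   0   0   0
  1   1   2   2   2   2   0   0
  2   1   3   5   7   9   9   9
  3   1   0   5  12  21  30  39
  4   1   1   6  18  39  69 108
  5   1   2   8  26  65 134 242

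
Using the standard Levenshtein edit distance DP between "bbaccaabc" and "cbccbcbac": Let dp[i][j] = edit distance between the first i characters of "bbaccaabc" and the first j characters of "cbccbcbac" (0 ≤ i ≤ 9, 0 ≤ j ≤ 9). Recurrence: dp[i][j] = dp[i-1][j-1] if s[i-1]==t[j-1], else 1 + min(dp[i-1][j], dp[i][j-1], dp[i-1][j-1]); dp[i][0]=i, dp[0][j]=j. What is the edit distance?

5

   ''  c  b  c  c  b  c  b  a  c
''  0  1  2  3  4  5  6  7  8  9
 b  1  1  1  2  3  4  5  6  7  8
 b  2  2  1  2  3  3  4  5  6  7
 a  3  3  2  2  3  4  4  5  5  6
 c  4  3  3  2  2  3  4  5  6  5
 c  5  4  4  3  2  3  3  4  5  6
 a  6  5  5  4  3  3  4  4  4  5
 a  7  6  6  5  4  4  4  5  4  5
 b  8  7  6  6  5  4  5  4  5  5
 c  9  8  7  6  6  5  4  5  5  5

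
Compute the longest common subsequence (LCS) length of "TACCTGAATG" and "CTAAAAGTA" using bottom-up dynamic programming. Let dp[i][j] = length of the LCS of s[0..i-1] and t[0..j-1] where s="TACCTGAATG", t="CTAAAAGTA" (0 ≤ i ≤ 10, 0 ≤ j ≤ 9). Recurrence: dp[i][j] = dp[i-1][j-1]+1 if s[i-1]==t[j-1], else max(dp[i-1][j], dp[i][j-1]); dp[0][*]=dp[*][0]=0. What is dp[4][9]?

   ''  C  T  A  A  A  A  G  T  A
''  0  0  0  0  0  0  0  0  0  0
 T  0  0  1  1  1  1  1  1  1  1
 A  0  0  1  2  2  2  2  2  2  2
 C  0  1  1  2  2  2  2  2  2  2
 C  0  1  1  2  2  2  2  2  2  2
 T  0  1  2  2  2  2  2  2  3  3
 G  0  1  2  2  2  2  2  3  3  3
 A  0  1  2  3  3  3  3  3  3  4
 A  0  1  2  3  4  4  4  4  4  4
 T  0  1  2  3  4  4  4  4  5  5
 G  0  1  2  3  4  4  4  5  5  5

2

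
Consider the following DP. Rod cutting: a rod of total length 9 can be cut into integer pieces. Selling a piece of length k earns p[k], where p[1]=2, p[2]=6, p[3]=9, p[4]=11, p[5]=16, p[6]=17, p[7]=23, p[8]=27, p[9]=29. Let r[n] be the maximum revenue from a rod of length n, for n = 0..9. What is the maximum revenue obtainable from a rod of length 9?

   n    0    1    2    3    4    5    6    7    8    9
r[n]    0    2    6    9   12   16   18   23   27   29

29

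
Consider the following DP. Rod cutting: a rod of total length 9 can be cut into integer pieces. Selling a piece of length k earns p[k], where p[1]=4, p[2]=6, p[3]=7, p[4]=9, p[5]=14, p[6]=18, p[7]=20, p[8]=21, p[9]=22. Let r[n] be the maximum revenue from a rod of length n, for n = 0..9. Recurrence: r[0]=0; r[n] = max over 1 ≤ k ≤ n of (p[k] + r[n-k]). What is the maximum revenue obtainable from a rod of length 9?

36

   n    0    1    2    3    4    5    6    7    8    9
r[n]    0    4    8   12   16   20   24   28   32   36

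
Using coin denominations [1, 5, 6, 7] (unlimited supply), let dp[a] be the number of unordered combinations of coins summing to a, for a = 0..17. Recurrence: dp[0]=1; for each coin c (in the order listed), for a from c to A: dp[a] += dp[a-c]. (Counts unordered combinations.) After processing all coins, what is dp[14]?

10

after  coin     0     1     2     3     4     5     6     7     8     9    10    11    12    13    14    15    16    17
          1     1     1     1     1     1     1     1     1     1     1     1     1     1     1     1     1     1     1
          5     1     1     1     1     1     2     2     2     2     2     3     3     3     3     3     4     4     4
          6     1     1     1     1     1     2     3     3     3     3     4     5     6     6     6     7     8     9
          7     1     1     1     1     1     2     3     4     4     4     5     6     8     9    10    11    12    14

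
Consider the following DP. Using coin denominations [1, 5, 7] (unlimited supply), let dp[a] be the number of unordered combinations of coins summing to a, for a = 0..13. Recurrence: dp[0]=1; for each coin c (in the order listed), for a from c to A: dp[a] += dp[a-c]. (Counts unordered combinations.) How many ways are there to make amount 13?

after  coin     0     1     2     3     4     5     6     7     8     9    10    11    12    13
          1     1     1     1     1     1     1     1     1     1     1     1     1     1     1
          5     1     1     1     1     1     2     2     2     2     2     3     3     3     3
          7     1     1     1     1     1     2     2     3     3     3     4     4     5     5

5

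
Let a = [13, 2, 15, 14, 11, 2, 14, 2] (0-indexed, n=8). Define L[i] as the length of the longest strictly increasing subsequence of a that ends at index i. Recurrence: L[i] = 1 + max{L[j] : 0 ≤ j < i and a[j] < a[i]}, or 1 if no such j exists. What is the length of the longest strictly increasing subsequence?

3

   i    0    1    2    3    4    5    6    7
a[i]   13    2   15   14   11    2   14    2
L[i]    1    1    2    2    2    1    3    1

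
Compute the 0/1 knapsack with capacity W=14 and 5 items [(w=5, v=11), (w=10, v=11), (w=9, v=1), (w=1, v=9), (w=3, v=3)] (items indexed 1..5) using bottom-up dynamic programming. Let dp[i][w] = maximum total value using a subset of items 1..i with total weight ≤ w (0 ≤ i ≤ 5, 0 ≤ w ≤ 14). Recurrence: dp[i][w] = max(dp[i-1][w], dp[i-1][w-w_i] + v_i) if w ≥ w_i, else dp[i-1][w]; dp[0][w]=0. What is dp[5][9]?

23

i\w   0   1   2   3   4   5   6   7   8   9  10  11  12  13  14
  0   0   0   0   0   0   0   0   0   0   0   0   0   0   0   0
  1   0   0   0   0   0  11  11  11  11  11  11  11  11  11  11
  2   0   0   0   0   0  11  11  11  11  11  11  11  11  11  11
  3   0   0   0   0   0  11  11  11  11  11  11  11  11  11  12
  4   0   9   9   9   9  11  20  20  20  20  20  20  20  20  20
  5   0   9   9   9  12  12  20  20  20  23  23  23  23  23  23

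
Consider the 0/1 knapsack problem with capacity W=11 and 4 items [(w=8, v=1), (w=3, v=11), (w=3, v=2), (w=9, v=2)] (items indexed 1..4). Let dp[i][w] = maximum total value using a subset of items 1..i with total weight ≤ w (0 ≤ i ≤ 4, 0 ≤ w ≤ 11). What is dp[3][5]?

11

i\w   0   1   2   3   4   5   6   7   8   9  10  11
  0   0   0   0   0   0   0   0   0   0   0   0   0
  1   0   0   0   0   0   0   0   0   1   1   1   1
  2   0   0   0  11  11  11  11  11  11  11  11  12
  3   0   0   0  11  11  11  13  13  13  13  13  13
  4   0   0   0  11  11  11  13  13  13  13  13  13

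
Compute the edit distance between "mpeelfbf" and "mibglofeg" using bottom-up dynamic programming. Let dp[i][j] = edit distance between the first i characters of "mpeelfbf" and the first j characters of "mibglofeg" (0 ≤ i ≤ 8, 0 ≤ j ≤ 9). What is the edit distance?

   ''  m  i  b  g  l  o  f  e  g
''  0  1  2  3  4  5  6  7  8  9
 m  1  0  1  2  3  4  5  6  7  8
 p  2  1  1  2  3  4  5  6  7  8
 e  3  2  2  2  3  4  5  6  6  7
 e  4  3  3  3  3  4  5  6  6  7
 l  5  4  4  4  4  3  4  5  6  7
 f  6  5  5  5  5  4  4  4  5  6
 b  7  6  6  5  6  5  5  5  5  6
 f  8  7  7  6  6  6  6  5  6  6

6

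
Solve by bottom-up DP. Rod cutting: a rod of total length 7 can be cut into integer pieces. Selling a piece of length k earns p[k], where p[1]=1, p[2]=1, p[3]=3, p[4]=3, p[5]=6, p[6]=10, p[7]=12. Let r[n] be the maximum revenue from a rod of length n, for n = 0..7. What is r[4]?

4

   n    0    1    2    3    4    5    6    7
r[n]    0    1    2    3    4    6   10   12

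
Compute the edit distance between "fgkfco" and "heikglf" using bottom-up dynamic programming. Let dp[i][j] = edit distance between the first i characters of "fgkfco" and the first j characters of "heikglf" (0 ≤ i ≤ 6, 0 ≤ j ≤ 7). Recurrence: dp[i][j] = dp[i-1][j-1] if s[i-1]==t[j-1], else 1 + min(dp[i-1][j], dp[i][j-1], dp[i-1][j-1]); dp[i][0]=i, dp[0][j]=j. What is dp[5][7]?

   ''  h  e  i  k  g  l  f
''  0  1  2  3  4  5  6  7
 f  1  1  2  3  4  5  6  6
 g  2  2  2  3  4  4  5  6
 k  3  3  3  3  3  4  5  6
 f  4  4  4  4  4  4  5  5
 c  5  5  5  5  5  5  5  6
 o  6  6  6  6  6  6  6  6

6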